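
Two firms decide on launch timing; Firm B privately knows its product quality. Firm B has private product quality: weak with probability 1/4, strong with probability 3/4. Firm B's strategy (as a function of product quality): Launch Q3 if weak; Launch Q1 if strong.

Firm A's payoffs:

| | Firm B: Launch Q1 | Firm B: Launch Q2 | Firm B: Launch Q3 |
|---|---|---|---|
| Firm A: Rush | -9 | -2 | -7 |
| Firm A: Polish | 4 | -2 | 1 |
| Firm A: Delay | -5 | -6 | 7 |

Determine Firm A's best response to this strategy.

E[Rush] = 1/4·(-7) + 3/4·(-9) = -17/2
E[Polish] = 1/4·(1) + 3/4·(4) = 13/4
E[Delay] = 1/4·(7) + 3/4·(-5) = -2
Best response: Polish (13/4 is the largest).

Polish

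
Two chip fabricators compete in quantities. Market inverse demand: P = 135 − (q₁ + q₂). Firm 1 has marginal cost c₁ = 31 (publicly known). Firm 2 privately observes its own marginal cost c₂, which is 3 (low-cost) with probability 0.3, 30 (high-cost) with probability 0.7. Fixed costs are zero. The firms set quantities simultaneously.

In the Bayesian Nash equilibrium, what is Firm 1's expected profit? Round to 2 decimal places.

Type-c best response for Firm 2: q₂(c) = (135 − c)/2 − q₁/2.
Firm 1 maximizes expected profit; its first-order condition is 135 − 2q₁ − E[q₂] − 31 = 0.
Substituting E[q₂] and solving: E[c₂] = 21.9, so q₁ = (135 − 2·31 + 21.9)/3 = 31.6333.
E[P] = 135 − (q₁ + E[q₂]) = 62.6333; Firm 1's expected profit = (E[P] − 31)·q₁ = (62.6333 − 31)·31.6333 = 1000.67.

1000.67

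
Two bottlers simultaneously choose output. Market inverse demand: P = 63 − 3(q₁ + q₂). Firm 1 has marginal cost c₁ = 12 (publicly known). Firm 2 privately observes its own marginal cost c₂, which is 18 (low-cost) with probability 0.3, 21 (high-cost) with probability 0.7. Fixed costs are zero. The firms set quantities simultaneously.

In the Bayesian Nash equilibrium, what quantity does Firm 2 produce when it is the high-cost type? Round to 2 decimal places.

Firm 2 with cost c maximizes (63 − 3(q₁+q₂) − c)·q₂, giving q₂(c) = (63 − c − 3q₁)/6.
E[c₂] = 0.3·18 + 0.7·21 = 20.1
Firm 1's FOC against E[q₂] yields q₁ = (63 − 2·12 + E[c₂])/9 = (63 − 24 + 20.1)/9 = 6.56667.
q₂(high-cost) = (63 − 21 − 3·6.56667)/6 = 3.71667.

3.72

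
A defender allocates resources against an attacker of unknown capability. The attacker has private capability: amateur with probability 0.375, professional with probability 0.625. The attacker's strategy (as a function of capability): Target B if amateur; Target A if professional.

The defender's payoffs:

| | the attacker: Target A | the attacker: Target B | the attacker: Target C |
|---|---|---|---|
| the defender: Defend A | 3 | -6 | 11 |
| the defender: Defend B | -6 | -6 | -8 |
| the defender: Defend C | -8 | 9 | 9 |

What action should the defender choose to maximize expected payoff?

Defend A

Compute the defender's expected payoff for each action, taking the expectation over the attacker's type.
E[Defend A] = 0.375·(-6) + 0.625·(3) = -0.375
E[Defend B] = 0.375·(-6) + 0.625·(-6) = -6
E[Defend C] = 0.375·(9) + 0.625·(-8) = -1.625
Best response: Defend A (-0.375 is the largest).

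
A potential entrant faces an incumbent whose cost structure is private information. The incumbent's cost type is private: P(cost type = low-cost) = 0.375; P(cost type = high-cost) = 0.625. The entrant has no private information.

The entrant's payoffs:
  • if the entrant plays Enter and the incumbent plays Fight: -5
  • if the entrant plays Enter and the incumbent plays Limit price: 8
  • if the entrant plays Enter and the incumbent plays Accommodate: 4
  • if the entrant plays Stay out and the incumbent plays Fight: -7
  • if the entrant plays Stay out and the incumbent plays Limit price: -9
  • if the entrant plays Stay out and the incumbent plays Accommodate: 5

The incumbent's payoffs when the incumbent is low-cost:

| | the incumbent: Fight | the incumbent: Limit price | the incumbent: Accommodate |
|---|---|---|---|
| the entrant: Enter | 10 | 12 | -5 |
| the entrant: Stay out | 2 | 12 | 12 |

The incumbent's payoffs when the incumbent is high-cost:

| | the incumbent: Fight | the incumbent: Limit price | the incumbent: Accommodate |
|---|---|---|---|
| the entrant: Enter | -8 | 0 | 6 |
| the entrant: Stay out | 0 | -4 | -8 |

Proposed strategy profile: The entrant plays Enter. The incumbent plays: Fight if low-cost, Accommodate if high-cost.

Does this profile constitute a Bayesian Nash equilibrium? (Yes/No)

No

A profile is a BNE iff every type of every player is best-responding given beliefs about the other side.
The entrant plays Enter: E[Enter] = 0.375·(-5) + 0.625·(4) = 0.625; E[Stay out] = 0.5. Best-responding. ✓
The incumbent (cost type low-cost), facing Enter: Fight gives 10, Limit price gives 12, Accommodate gives -5. Proposed Fight is not best — profitable deviation exists. ✗
The incumbent (cost type high-cost), facing Enter: Fight gives -8, Limit price gives 0, Accommodate gives 6. Proposed Accommodate is best. ✓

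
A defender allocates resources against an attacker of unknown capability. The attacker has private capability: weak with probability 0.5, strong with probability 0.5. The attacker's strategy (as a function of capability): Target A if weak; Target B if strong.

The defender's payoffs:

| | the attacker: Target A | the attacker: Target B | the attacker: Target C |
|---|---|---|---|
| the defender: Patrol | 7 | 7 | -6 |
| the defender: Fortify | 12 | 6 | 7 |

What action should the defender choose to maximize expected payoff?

E[Patrol] = 0.5·(7) + 0.5·(7) = 7
E[Fortify] = 0.5·(12) + 0.5·(6) = 9
Best response: Fortify (9 is the largest).

Fortify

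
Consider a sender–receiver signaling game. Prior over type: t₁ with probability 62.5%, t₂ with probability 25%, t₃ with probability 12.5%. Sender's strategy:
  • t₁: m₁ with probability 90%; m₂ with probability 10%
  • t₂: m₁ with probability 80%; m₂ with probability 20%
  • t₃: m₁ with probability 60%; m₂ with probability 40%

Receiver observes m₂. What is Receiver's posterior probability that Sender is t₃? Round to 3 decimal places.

0.308

Apply Bayes' rule using the sender's strategy as the likelihood.
P(m₂) = 0.625·0.1 + 0.25·0.2 + 0.125·0.4 = 0.1625
P(t₃ | m₂) = (0.125·0.4) / 0.1625 = 0.05 / 0.1625 = 0.307692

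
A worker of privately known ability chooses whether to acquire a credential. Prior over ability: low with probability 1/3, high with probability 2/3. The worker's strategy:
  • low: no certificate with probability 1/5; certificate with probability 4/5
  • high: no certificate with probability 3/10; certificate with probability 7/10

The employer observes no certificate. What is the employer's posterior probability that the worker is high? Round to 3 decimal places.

0.750

Apply Bayes' rule using the sender's strategy as the likelihood.
P(no certificate) = (1/3)·(1/5) + (2/3)·(3/10) = 4/15
P(high | no certificate) = ((2/3)·(3/10)) / (4/15) = (1/5) / (4/15) = 3/4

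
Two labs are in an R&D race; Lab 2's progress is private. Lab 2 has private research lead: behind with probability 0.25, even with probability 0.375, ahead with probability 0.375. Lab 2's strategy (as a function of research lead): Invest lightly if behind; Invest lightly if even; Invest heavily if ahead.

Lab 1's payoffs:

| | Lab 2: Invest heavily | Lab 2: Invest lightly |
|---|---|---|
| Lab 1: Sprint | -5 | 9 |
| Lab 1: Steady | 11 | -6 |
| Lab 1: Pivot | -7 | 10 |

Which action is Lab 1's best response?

Sprint

E[Sprint] = 0.25·(9) + 0.375·(9) + 0.375·(-5) = 3.75
E[Steady] = 0.25·(-6) + 0.375·(-6) + 0.375·(11) = 0.375
E[Pivot] = 0.25·(10) + 0.375·(10) + 0.375·(-7) = 3.625
Best response: Sprint (3.75 is the largest).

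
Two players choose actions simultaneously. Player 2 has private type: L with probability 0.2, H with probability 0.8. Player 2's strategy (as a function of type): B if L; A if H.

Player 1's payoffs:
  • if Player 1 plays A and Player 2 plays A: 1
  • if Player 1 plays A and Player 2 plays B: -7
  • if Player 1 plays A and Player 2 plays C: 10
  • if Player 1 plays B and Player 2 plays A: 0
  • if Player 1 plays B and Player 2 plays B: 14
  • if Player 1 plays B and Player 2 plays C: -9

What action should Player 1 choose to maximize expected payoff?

E[A] = 0.2·(-7) + 0.8·(1) = -0.6
E[B] = 0.2·(14) + 0.8·(0) = 2.8
Best response: B (2.8 is the largest).

B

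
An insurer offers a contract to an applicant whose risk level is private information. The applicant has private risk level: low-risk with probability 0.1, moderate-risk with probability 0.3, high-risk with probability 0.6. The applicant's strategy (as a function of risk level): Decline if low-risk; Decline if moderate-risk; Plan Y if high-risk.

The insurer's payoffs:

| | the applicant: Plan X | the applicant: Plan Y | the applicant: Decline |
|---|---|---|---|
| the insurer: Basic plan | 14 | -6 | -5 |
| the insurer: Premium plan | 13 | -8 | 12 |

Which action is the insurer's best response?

E[Basic plan] = 0.1·(-5) + 0.3·(-5) + 0.6·(-6) = -5.6
E[Premium plan] = 0.1·(12) + 0.3·(12) + 0.6·(-8) = 0
Best response: Premium plan (0 is the largest).

Premium plan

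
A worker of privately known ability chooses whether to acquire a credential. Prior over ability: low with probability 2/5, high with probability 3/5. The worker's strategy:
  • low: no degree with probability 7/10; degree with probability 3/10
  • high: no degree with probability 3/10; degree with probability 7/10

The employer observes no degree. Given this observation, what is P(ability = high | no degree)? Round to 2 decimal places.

0.39

P(no degree) = (2/5)·(7/10) + (3/5)·(3/10) = 23/50
P(high | no degree) = ((3/5)·(3/10)) / (23/50) = (9/50) / (23/50) = 9/23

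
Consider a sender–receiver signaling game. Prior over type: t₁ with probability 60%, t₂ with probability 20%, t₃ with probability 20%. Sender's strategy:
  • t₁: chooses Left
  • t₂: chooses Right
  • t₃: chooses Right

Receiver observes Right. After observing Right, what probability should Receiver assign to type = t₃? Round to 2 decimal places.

0.50

Apply Bayes' rule using the sender's strategy as the likelihood.
P(Right) = 0.6·0 + 0.2·1 + 0.2·1 = 0.4
P(t₃ | Right) = (0.2·1) / 0.4 = 0.2 / 0.4 = 0.5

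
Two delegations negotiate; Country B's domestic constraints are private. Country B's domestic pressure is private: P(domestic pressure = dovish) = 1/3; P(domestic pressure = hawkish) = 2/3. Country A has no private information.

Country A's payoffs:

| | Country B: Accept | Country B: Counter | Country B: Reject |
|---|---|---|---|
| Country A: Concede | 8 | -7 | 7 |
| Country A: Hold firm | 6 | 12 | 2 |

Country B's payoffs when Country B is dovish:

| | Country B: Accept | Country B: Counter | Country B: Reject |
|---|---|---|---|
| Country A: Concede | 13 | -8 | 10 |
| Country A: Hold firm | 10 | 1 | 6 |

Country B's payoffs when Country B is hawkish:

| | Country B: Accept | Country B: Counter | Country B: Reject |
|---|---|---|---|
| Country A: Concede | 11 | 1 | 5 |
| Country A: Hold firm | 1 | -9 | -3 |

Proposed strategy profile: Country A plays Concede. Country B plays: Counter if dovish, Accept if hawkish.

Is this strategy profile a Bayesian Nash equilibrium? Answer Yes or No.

No

Country A plays Concede: E[Concede] = 1/3·(-7) + 2/3·(8) = 3; E[Hold firm] = 8. Not best-responding. ✗
Country B (domestic pressure dovish), facing Concede: Accept gives 13, Counter gives -8, Reject gives 10. Proposed Counter is not best — profitable deviation exists. ✗
Country B (domestic pressure hawkish), facing Concede: Accept gives 11, Counter gives 1, Reject gives 5. Proposed Accept is best. ✓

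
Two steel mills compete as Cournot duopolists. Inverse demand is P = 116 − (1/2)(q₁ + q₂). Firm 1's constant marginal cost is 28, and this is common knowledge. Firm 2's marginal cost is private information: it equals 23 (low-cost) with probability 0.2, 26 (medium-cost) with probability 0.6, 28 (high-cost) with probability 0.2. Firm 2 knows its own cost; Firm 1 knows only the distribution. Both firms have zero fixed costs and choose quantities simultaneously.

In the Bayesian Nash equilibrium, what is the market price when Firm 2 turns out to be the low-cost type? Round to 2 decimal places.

Type-c best response for Firm 2: q₂(c) = (116 − c) − q₁/2.
Firm 1 maximizes expected profit; its first-order condition is 116 − q₁ − (1/2)E[q₂] − 28 = 0.
Substituting E[q₂] and solving: E[c₂] = 25.8, so q₁ = (116 − 2·28 + 25.8)/(3/2) = 57.2.
q₂(low-cost) = 64.4, so P = 116 − (1/2)·(57.2 + 64.4) = 55.2.

55.20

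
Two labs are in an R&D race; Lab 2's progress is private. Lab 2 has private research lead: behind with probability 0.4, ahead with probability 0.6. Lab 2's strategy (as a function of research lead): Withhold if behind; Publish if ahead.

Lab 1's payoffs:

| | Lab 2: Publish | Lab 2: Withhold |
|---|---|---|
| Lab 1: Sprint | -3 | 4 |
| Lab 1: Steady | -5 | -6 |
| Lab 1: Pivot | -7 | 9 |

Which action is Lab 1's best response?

E[Sprint] = 0.4·(4) + 0.6·(-3) = -0.2
E[Steady] = 0.4·(-6) + 0.6·(-5) = -5.4
E[Pivot] = 0.4·(9) + 0.6·(-7) = -0.6
Best response: Sprint (-0.2 is the largest).

Sprint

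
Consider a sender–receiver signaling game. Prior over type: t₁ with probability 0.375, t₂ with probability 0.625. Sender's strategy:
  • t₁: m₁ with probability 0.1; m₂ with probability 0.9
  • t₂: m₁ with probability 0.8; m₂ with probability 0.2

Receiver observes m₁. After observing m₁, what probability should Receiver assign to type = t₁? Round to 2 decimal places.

0.07

Apply Bayes' rule using the sender's strategy as the likelihood.
P(m₁) = 0.375·0.1 + 0.625·0.8 = 0.5375
P(t₁ | m₁) = (0.375·0.1) / 0.5375 = 0.0375 / 0.5375 = 0.0697674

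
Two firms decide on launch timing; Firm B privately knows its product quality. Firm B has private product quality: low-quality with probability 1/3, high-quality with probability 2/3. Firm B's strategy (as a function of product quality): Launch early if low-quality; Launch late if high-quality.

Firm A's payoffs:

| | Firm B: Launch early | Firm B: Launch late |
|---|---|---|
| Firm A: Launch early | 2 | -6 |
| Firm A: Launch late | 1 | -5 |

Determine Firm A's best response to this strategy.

E[Launch early] = 1/3·(2) + 2/3·(-6) = -10/3
E[Launch late] = 1/3·(1) + 2/3·(-5) = -3
Best response: Launch late (-3 is the largest).

Launch late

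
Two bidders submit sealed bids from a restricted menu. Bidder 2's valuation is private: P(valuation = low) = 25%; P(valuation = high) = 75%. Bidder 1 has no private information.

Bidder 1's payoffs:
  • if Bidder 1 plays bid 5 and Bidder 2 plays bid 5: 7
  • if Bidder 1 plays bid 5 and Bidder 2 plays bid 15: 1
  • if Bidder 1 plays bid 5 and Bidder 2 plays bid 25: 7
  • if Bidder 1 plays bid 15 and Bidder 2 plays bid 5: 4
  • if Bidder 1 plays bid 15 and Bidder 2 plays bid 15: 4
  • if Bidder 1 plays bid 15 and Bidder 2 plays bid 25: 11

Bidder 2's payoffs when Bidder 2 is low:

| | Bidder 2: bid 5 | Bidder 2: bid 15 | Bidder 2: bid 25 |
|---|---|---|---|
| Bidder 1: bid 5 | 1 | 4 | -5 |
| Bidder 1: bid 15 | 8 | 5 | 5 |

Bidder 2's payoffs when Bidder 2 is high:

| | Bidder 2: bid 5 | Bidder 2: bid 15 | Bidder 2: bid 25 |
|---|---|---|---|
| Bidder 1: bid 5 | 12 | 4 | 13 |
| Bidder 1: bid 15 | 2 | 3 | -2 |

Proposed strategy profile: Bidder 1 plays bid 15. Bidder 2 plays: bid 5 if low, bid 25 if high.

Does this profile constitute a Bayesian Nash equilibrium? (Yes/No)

No

Bidder 1 plays bid 15: E[bid 15] = 0.25·(4) + 0.75·(11) = 9.25; E[bid 5] = 7. Best-responding. ✓
Bidder 2 (valuation low), facing bid 15: bid 5 gives 8, bid 15 gives 5, bid 25 gives 5. Proposed bid 5 is best. ✓
Bidder 2 (valuation high), facing bid 15: bid 5 gives 2, bid 15 gives 3, bid 25 gives -2. Proposed bid 25 is not best — profitable deviation exists. ✗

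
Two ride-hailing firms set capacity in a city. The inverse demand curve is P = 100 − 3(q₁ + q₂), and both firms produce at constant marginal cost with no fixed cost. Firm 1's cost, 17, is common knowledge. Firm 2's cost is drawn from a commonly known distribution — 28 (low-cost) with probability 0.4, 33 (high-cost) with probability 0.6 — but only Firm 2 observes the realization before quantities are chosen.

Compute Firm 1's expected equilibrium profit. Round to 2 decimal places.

Each type of Firm 2 best-responds to q₁; Firm 1 best-responds to the expected q₂ over Firm 2's types.
Firm 2 with cost c maximizes (100 − 3(q₁+q₂) − c)·q₂, giving q₂(c) = (100 − c − 3q₁)/6.
E[c₂] = 0.4·28 + 0.6·33 = 31
Firm 1's FOC against E[q₂] yields q₁ = (100 − 2·17 + E[c₂])/9 = (100 − 34 + 31)/9 = 10.7778.
E[P] = 100 − 3·(q₁ + E[q₂]) = 49.3333; Firm 1's expected profit = (E[P] − 17)·q₁ = (49.3333 − 17)·10.7778 = 348.481.

348.48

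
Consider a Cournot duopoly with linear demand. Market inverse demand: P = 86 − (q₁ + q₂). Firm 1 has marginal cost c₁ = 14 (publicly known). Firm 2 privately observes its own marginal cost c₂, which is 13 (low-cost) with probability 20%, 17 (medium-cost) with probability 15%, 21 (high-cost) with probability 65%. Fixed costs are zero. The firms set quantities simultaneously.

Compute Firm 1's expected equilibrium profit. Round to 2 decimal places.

Each type of Firm 2 best-responds to q₁; Firm 1 best-responds to the expected q₂ over Firm 2's types.
Firm 2 with cost c maximizes (86 − (q₁+q₂) − c)·q₂, giving q₂(c) = (86 − c − q₁)/2.
E[c₂] = 0.2·13 + 0.15·17 + 0.65·21 = 18.8
Firm 1's FOC against E[q₂] yields q₁ = (86 − 2·14 + E[c₂])/3 = (86 − 28 + 18.8)/3 = 25.6.
E[P] = 86 − (q₁ + E[q₂]) = 39.6; Firm 1's expected profit = (E[P] − 14)·q₁ = (39.6 − 14)·25.6 = 655.36.

655.36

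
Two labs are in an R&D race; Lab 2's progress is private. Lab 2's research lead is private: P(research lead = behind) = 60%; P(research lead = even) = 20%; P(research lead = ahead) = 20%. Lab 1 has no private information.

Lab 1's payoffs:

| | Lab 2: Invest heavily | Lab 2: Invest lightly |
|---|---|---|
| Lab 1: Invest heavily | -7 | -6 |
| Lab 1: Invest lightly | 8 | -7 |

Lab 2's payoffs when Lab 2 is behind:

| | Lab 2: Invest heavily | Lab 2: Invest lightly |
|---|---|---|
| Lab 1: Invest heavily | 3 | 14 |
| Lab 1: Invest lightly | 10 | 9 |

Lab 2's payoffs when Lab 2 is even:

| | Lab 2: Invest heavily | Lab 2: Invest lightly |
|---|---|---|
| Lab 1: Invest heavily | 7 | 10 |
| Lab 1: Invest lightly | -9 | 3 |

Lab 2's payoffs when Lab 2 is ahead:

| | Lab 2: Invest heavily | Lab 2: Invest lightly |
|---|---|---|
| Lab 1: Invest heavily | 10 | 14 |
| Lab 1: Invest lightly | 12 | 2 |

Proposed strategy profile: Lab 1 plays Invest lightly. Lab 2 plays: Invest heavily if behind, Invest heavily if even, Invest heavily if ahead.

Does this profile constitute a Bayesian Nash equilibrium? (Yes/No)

No

A profile is a BNE iff every type of every player is best-responding given beliefs about the other side.
Lab 1 plays Invest lightly: E[Invest lightly] = 0.6·(8) + 0.2·(8) + 0.2·(8) = 8; E[Invest heavily] = -7. Best-responding. ✓
Lab 2 (research lead behind), facing Invest lightly: Invest heavily gives 10, Invest lightly gives 9. Proposed Invest heavily is best. ✓
Lab 2 (research lead even), facing Invest lightly: Invest heavily gives -9, Invest lightly gives 3. Proposed Invest heavily is not best — profitable deviation exists. ✗
Lab 2 (research lead ahead), facing Invest lightly: Invest heavily gives 12, Invest lightly gives 2. Proposed Invest heavily is best. ✓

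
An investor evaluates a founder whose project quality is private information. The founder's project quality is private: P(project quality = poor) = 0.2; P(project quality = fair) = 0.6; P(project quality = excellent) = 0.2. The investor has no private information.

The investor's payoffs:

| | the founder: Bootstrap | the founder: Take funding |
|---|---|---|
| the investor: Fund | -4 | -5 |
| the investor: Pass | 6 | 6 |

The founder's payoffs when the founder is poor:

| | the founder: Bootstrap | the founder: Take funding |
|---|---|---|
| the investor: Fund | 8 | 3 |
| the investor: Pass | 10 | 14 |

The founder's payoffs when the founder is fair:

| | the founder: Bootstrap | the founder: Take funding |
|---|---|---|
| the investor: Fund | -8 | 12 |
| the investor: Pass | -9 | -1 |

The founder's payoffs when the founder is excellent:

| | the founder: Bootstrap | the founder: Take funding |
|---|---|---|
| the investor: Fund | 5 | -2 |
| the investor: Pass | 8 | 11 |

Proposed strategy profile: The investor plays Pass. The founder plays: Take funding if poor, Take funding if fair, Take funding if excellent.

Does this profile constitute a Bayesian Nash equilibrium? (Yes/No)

A profile is a BNE iff every type of every player is best-responding given beliefs about the other side.
The investor plays Pass: E[Pass] = 0.2·(6) + 0.6·(6) + 0.2·(6) = 6; E[Fund] = -5. Best-responding. ✓
The founder (project quality poor), facing Pass: Bootstrap gives 10, Take funding gives 14. Proposed Take funding is best. ✓
The founder (project quality fair), facing Pass: Bootstrap gives -9, Take funding gives -1. Proposed Take funding is best. ✓
The founder (project quality excellent), facing Pass: Bootstrap gives 8, Take funding gives 11. Proposed Take funding is best. ✓

Yes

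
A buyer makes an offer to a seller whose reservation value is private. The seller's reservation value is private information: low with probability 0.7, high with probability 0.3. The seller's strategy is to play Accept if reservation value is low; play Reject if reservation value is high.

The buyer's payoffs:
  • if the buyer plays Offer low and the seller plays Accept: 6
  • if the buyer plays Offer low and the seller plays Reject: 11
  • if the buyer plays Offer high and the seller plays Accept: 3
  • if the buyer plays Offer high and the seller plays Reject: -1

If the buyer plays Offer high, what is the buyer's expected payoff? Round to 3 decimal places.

Take the expectation over the seller's reservation value, weighting each type's action by its prior probability.
E[Offer high] = 0.7·3 + 0.3·(-1) = 2.1 + (-0.3) = 1.8

1.800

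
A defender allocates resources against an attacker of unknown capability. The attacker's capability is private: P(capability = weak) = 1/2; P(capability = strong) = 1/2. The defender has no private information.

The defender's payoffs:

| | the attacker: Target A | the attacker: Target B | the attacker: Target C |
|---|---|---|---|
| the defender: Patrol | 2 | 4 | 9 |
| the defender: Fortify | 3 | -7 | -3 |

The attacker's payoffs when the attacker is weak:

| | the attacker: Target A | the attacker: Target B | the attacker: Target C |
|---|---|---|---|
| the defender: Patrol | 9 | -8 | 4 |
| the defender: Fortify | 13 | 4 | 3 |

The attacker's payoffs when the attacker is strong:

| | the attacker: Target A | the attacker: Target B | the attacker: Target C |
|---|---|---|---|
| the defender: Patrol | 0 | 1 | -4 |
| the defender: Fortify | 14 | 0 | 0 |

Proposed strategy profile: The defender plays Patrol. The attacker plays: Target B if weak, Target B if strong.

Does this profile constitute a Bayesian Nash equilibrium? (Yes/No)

The defender plays Patrol: E[Patrol] = 1/2·(4) + 1/2·(4) = 4; E[Fortify] = -7. Best-responding. ✓
The attacker (capability weak), facing Patrol: Target A gives 9, Target B gives -8, Target C gives 4. Proposed Target B is not best — profitable deviation exists. ✗
The attacker (capability strong), facing Patrol: Target A gives 0, Target B gives 1, Target C gives -4. Proposed Target B is best. ✓

No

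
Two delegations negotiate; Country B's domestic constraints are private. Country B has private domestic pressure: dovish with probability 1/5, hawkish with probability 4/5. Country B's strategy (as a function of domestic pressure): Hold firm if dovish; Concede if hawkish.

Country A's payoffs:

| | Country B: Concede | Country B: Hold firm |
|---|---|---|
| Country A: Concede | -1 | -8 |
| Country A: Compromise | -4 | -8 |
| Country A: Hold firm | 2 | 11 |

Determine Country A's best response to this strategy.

Hold firm

E[Concede] = 1/5·(-8) + 4/5·(-1) = -12/5
E[Compromise] = 1/5·(-8) + 4/5·(-4) = -24/5
E[Hold firm] = 1/5·(11) + 4/5·(2) = 19/5
Best response: Hold firm (19/5 is the largest).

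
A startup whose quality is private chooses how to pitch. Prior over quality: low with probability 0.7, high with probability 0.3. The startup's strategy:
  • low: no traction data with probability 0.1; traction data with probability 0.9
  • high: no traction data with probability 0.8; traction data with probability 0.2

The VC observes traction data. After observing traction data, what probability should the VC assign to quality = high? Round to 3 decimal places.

Apply Bayes' rule using the sender's strategy as the likelihood.
P(traction data) = 0.7·0.9 + 0.3·0.2 = 0.69
P(high | traction data) = (0.3·0.2) / 0.69 = 0.06 / 0.69 = 0.0869565

0.087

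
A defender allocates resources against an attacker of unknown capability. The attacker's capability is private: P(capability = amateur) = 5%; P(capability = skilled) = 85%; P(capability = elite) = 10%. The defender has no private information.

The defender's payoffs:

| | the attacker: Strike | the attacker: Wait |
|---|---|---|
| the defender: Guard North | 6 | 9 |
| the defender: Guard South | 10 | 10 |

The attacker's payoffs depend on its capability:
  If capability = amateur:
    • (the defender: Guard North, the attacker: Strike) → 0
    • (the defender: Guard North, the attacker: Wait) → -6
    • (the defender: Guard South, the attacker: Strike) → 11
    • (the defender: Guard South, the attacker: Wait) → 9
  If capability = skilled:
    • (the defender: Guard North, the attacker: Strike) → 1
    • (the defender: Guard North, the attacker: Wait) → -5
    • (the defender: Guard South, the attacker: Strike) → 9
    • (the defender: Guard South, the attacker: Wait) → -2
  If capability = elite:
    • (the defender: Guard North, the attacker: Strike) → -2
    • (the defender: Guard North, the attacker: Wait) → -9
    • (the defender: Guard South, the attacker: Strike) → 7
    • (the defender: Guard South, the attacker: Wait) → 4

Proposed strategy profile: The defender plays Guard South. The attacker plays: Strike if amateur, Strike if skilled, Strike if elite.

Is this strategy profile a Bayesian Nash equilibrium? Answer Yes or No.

A profile is a BNE iff every type of every player is best-responding given beliefs about the other side.
The defender plays Guard South: E[Guard South] = 0.05·(10) + 0.85·(10) + 0.1·(10) = 10; E[Guard North] = 6. Best-responding. ✓
The attacker (capability amateur), facing Guard South: Strike gives 11, Wait gives 9. Proposed Strike is best. ✓
The attacker (capability skilled), facing Guard South: Strike gives 9, Wait gives -2. Proposed Strike is best. ✓
The attacker (capability elite), facing Guard South: Strike gives 7, Wait gives 4. Proposed Strike is best. ✓

Yes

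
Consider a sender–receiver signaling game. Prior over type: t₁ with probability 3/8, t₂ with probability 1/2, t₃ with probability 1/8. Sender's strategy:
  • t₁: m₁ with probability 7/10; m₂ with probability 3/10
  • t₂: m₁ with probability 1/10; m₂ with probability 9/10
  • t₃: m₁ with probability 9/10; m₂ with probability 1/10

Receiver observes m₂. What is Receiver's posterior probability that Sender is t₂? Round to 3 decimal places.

0.783

P(m₂) = (3/8)·(3/10) + (1/2)·(9/10) + (1/8)·(1/10) = 23/40
P(t₂ | m₂) = ((1/2)·(9/10)) / (23/40) = (9/20) / (23/40) = 18/23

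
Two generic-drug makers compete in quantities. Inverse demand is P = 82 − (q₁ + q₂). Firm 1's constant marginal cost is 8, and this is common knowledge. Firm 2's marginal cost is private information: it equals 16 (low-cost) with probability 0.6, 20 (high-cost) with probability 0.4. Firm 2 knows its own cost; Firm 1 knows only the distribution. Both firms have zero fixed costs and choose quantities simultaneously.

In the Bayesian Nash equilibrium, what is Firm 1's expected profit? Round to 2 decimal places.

Type-c best response for Firm 2: q₂(c) = (82 − c)/2 − q₁/2.
Firm 1 maximizes expected profit; its first-order condition is 82 − 2q₁ − E[q₂] − 8 = 0.
Substituting E[q₂] and solving: E[c₂] = 17.6, so q₁ = (82 − 2·8 + 17.6)/3 = 27.8667.
E[P] = 82 − (q₁ + E[q₂]) = 35.8667; Firm 1's expected profit = (E[P] − 8)·q₁ = (35.8667 − 8)·27.8667 = 776.551.

776.55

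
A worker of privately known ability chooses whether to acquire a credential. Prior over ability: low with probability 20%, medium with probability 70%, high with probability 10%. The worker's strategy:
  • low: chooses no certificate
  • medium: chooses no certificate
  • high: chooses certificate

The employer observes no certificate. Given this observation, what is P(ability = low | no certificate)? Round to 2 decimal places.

0.22

P(no certificate) = 0.2·1 + 0.7·1 + 0.1·0 = 0.9
P(low | no certificate) = (0.2·1) / 0.9 = 0.2 / 0.9 = 0.222222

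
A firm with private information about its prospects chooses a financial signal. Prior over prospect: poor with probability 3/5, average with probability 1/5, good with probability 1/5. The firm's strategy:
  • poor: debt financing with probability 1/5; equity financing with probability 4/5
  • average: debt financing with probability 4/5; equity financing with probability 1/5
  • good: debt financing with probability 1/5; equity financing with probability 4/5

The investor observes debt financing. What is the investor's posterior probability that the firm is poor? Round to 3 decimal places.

0.375

P(debt financing) = (3/5)·(1/5) + (1/5)·(4/5) + (1/5)·(1/5) = 8/25
P(poor | debt financing) = ((3/5)·(1/5)) / (8/25) = (3/25) / (8/25) = 3/8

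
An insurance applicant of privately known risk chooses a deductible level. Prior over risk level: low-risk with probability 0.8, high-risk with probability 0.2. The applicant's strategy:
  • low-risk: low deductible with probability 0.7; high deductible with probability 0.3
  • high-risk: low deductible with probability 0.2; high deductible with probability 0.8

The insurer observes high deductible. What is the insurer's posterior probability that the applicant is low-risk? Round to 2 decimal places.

0.60

Apply Bayes' rule using the sender's strategy as the likelihood.
P(high deductible) = 0.8·0.3 + 0.2·0.8 = 0.4
P(low-risk | high deductible) = (0.8·0.3) / 0.4 = 0.24 / 0.4 = 0.6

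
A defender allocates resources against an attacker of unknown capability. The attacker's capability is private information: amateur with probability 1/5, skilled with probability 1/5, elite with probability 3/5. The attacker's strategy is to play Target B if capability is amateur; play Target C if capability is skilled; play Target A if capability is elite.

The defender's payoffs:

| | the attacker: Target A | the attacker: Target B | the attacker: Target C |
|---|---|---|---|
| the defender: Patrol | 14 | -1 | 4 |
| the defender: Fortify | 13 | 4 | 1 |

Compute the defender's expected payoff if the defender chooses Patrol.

9

Take the expectation over the attacker's capability, weighting each type's action by its prior probability.
E[Patrol] = 1/5·(-1) + 1/5·4 + 3/5·14 = (-1/5) + 4/5 + 42/5 = 9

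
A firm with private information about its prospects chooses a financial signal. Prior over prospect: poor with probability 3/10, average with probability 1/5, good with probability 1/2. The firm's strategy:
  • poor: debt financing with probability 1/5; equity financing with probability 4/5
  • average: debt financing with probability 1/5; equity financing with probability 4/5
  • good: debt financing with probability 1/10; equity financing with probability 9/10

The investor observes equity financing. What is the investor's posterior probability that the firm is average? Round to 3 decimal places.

P(equity financing) = (3/10)·(4/5) + (1/5)·(4/5) + (1/2)·(9/10) = 17/20
P(average | equity financing) = ((1/5)·(4/5)) / (17/20) = (4/25) / (17/20) = 16/85

0.188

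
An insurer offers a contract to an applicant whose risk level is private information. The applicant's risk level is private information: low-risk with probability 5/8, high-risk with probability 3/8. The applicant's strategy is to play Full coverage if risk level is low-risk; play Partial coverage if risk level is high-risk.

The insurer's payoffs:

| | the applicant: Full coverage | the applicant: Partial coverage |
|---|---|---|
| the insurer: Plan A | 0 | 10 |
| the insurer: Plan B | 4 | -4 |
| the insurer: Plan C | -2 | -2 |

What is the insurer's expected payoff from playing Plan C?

E[Plan C] = 5/8·(-2) + 3/8·(-2) = (-5/4) + (-3/4) = -2

-2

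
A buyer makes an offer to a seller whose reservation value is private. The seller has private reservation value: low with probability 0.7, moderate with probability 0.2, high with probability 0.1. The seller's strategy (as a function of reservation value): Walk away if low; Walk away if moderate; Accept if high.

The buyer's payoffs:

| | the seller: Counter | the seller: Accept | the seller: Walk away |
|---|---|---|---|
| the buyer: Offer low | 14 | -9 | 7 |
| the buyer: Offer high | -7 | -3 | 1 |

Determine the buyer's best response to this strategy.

E[Offer low] = 0.7·(7) + 0.2·(7) + 0.1·(-9) = 5.4
E[Offer high] = 0.7·(1) + 0.2·(1) + 0.1·(-3) = 0.6
Best response: Offer low (5.4 is the largest).

Offer low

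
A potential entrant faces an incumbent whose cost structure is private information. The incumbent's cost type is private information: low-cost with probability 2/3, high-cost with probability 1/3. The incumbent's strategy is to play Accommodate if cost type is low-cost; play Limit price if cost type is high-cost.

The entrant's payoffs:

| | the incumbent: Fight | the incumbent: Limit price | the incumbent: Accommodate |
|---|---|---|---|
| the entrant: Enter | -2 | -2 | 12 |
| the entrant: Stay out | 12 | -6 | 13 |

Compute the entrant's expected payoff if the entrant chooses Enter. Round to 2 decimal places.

7.33

Take the expectation over the incumbent's cost type, weighting each type's action by its prior probability.
E[Enter] = 2/3·12 + 1/3·(-2) = 8 + (-2/3) = 22/3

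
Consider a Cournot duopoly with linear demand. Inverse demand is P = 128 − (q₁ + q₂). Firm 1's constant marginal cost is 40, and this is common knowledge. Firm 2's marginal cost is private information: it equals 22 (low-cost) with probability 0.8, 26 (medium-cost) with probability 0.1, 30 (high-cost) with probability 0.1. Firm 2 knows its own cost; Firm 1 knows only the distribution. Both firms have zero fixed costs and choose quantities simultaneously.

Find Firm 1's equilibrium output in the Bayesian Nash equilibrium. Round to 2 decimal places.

23.73

Type-c best response for Firm 2: q₂(c) = (128 − c)/2 − q₁/2.
Firm 1 maximizes expected profit; its first-order condition is 128 − 2q₁ − E[q₂] − 40 = 0.
Substituting E[q₂] and solving: E[c₂] = 23.2, so q₁ = (128 − 2·40 + 23.2)/3 = 23.7333.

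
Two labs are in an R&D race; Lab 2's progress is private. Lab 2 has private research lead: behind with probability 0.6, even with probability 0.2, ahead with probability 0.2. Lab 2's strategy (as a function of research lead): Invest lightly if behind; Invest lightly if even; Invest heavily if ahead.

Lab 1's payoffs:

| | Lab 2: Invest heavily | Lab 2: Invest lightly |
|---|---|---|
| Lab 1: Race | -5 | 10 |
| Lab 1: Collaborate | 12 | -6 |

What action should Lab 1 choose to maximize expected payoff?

E[Race] = 0.6·(10) + 0.2·(10) + 0.2·(-5) = 7
E[Collaborate] = 0.6·(-6) + 0.2·(-6) + 0.2·(12) = -2.4
Best response: Race (7 is the largest).

Race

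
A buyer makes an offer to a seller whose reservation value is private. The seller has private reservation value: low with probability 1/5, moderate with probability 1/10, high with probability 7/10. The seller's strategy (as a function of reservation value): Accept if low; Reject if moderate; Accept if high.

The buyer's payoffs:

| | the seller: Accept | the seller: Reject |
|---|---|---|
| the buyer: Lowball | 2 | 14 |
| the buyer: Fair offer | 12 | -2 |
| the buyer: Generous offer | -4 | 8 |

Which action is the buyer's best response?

Fair offer

Compute the buyer's expected payoff for each action, taking the expectation over the seller's type.
E[Lowball] = 1/5·(2) + 1/10·(14) + 7/10·(2) = 16/5
E[Fair offer] = 1/5·(12) + 1/10·(-2) + 7/10·(12) = 53/5
E[Generous offer] = 1/5·(-4) + 1/10·(8) + 7/10·(-4) = -14/5
Best response: Fair offer (53/5 is the largest).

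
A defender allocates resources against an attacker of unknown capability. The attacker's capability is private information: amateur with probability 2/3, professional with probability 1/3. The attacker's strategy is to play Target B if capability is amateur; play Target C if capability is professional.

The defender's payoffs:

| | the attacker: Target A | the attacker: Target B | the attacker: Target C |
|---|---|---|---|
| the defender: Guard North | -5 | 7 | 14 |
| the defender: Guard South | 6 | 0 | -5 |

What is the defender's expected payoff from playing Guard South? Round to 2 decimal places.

-1.67

E[Guard South] = 2/3·0 + 1/3·(-5) = 0 + (-5/3) = -5/3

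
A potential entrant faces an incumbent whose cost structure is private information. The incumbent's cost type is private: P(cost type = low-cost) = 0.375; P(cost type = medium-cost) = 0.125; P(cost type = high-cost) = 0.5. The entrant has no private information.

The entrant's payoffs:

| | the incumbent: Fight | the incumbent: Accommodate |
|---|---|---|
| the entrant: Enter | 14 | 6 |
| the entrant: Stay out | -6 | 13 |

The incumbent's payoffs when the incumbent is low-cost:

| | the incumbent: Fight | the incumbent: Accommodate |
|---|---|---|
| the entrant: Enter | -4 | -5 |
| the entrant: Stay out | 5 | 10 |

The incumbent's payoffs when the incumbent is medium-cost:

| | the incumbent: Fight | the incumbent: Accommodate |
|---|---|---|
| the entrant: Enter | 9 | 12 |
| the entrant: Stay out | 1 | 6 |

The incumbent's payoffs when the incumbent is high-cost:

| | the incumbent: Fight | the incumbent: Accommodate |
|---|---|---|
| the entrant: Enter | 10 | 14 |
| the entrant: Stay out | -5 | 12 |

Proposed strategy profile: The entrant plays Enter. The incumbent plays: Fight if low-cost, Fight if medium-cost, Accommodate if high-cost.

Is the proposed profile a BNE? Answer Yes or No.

A profile is a BNE iff every type of every player is best-responding given beliefs about the other side.
The entrant plays Enter: E[Enter] = 0.375·(14) + 0.125·(14) + 0.5·(6) = 10; E[Stay out] = 3.5. Best-responding. ✓
The incumbent (cost type low-cost), facing Enter: Fight gives -4, Accommodate gives -5. Proposed Fight is best. ✓
The incumbent (cost type medium-cost), facing Enter: Fight gives 9, Accommodate gives 12. Proposed Fight is not best — profitable deviation exists. ✗
The incumbent (cost type high-cost), facing Enter: Fight gives 10, Accommodate gives 14. Proposed Accommodate is best. ✓

No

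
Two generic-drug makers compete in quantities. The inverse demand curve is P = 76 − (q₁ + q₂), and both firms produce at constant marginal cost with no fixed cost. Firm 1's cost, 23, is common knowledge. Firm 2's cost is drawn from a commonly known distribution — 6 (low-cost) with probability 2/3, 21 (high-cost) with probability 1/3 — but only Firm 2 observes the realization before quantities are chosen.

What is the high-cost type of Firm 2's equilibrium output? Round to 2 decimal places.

Type-c best response for Firm 2: q₂(c) = (76 − c)/2 − q₁/2.
Firm 1 maximizes expected profit; its first-order condition is 76 − 2q₁ − E[q₂] − 23 = 0.
Substituting E[q₂] and solving: E[c₂] = 11, so q₁ = (76 − 2·23 + 11)/3 = 13.6667.
q₂(high-cost) = (76 − 21 − 13.6667)/2 = 20.6667.

20.67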